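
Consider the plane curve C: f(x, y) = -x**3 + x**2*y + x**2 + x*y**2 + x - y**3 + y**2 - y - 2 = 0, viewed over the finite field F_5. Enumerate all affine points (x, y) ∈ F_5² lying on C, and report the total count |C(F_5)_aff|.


Affine F_5-points: {(1, 1), (1, 3), (2, 3), (3, 4), (4, 4)}; count = 5.

For each of the 25 pairs (x, y) ∈ F_5², evaluate f(x, y) mod 5. Record the zeros.
  x = 0: [0↦3, 1↦2, 2↦2, 3↦2, 4↦1]  zeros at y ∈ ∅
  x = 1: [0↦4, 1↦0, 2↦4, 3↦0, 4↦2]  zeros at y ∈ {1, 3}
  x = 2: [0↦1, 1↦1, 2↦1, 3↦0, 4↦2]  zeros at y ∈ {3}
  x = 3: [0↦3, 1↦4, 2↦2, 3↦1, 4↦0]  zeros at y ∈ {4}
  x = 4: [0↦4, 1↦3, 2↦1, 3↦2, 4↦0]  zeros at y ∈ {4}
Collecting zeros: affine points = {(1, 1), (1, 3), (2, 3), (3, 4), (4, 4)}.
Total count |C(F_5)_aff| = 5.


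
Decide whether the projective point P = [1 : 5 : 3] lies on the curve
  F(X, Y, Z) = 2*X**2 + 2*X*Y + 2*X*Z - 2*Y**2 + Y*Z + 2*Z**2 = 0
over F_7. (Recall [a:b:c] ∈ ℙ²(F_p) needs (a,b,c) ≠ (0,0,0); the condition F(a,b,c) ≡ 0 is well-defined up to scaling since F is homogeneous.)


F(1,5,3) ≡ 1 (mod 7); P is NOT on the curve.

Evaluate F(1, 5, 3) term-by-term (mod 7).
  2*X**2 ↦ 2·1·1·1 = 2
  2*X*Y ↦ 2·1·5·1 = 10
  2*X*Z ↦ 2·1·1·3 = 6
  -2*Y**2 ↦ -2·1·25·1 = -50
  Y*Z ↦ 1·1·5·3 = 15
  2*Z**2 ↦ 2·1·1·9 = 18
Sum: F(1, 5, 3) = (2) + (10) + (6) + (-50) + (15) + (18) = 1.
Reducing mod 7: 1 ≡ 1 (mod 7).
Since F(a, b, c) ≡ 1 ≠ 0 (mod 7), P does NOT lie on the curve.


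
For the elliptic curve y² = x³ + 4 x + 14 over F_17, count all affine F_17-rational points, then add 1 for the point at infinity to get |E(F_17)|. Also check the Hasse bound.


Affine points = {(1, 6), (1, 11), (2, 8), (2, 9), (3, 6), (3, 11), (4, 3), (4, 14), (6, 4), (6, 13), (10, 0), (13, 6), (13, 11), (14, 3), (14, 14), (15, 7), (15, 10), (16, 3), (16, 14)}; affine count = 19; |E(F_17)| = 20.

Discriminant check: Δ ∝ 4a³ + 27b² = 4·4³ + 27·14² = 4·64 + 27·196 ≡ 6 (mod 17). Nonzero ⇒ E is nonsingular.
For each x ∈ F_17, compute rhs = x³ + 4·x + 14 mod 17, then count y ∈ F_17 with y² ≡ rhs.
  x = 0: rhs = 14, matching y values: none (0 points).
  x = 1: rhs = 2, matching y values: 6, 11 (2 points).
  x = 2: rhs = 13, matching y values: 8, 9 (2 points).
  x = 3: rhs = 2, matching y values: 6, 11 (2 points).
  x = 4: rhs = 9, matching y values: 3, 14 (2 points).
  x = 5: rhs = 6, matching y values: none (0 points).
  x = 6: rhs = 16, matching y values: 4, 13 (2 points).
  x = 7: rhs = 11, matching y values: none (0 points).
  x = 8: rhs = 14, matching y values: none (0 points).
  x = 9: rhs = 14, matching y values: none (0 points).
  x = 10: rhs = 0, matching y values: 0 (1 points).
  x = 11: rhs = 12, matching y values: none (0 points).
  x = 12: rhs = 5, matching y values: none (0 points).
  x = 13: rhs = 2, matching y values: 6, 11 (2 points).
  x = 14: rhs = 9, matching y values: 3, 14 (2 points).
  x = 15: rhs = 15, matching y values: 7, 10 (2 points).
  x = 16: rhs = 9, matching y values: 3, 14 (2 points).
Total affine count: 19.
Full point count |E(F_17)| = 19 + 1 = 20.
Hasse bound: |20 − (17+1)| = |2| = 2 ≤ 2√17 ≈ 8.2462 ✓.


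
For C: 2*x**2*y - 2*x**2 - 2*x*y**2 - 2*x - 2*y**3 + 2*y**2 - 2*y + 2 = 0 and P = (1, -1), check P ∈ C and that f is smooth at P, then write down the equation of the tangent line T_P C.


Tangent line at P: -12*x - 6*y + 6 = 0.

Step 1: f(1, -1) = 0, so P lies on C.
Step 2: partial derivatives
  f_x(x, y) = 4*x*y - 4*x - 2*y**2 - 2, f_y(x, y) = 2*x**2 - 4*x*y - 6*y**2 + 4*y - 2.
  f_x(P) = -12, f_y(P) = -6 (gradient nonzero, so P is smooth).
Step 3: tangent line at P: -12·(x − 1) + -6·(y − -1) = 0.
Expanding: -12*x - 6*y + 6 = 0.


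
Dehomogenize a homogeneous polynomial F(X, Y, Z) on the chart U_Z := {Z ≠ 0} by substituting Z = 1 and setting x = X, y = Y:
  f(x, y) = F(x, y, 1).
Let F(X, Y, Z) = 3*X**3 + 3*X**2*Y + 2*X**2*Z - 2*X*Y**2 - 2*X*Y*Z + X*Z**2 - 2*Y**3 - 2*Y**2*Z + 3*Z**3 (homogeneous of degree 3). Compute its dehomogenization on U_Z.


f(x, y) = 3*x**3 + 3*x**2*y + 2*x**2 - 2*x*y**2 - 2*x*y + x - 2*y**3 - 2*y**2 + 3

On U_Z we set Z = 1. Each monomial c·X^i·Y^j·Z^k in F becomes c·x^i·y^j·1^k = c·x^i·y^j.
Substituting Z = 1: F(X, Y, 1) = 3*x**3 + 3*x**2*y + 2*x**2 - 2*x*y**2 - 2*x*y + x - 2*y**3 - 2*y**2 + 3.
Note: deg(f) ≤ deg(F) = 3; strict inequality happens when F is divisible by Z (lost terms).


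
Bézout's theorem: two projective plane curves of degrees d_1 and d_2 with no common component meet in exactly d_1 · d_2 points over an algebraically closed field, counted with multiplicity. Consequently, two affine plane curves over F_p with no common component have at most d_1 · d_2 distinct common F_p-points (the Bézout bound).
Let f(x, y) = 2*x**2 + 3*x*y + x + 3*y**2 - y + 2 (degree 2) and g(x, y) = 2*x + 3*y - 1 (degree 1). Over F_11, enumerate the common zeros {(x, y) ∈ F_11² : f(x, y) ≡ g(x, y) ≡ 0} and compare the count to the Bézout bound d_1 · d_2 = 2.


Common zeros: ∅; count = 0; Bézout bound = 2.

deg(f) = 2, deg(g) = 1, so Bézout bound = 2.
Scan x ∈ F_11. For each x, list the y ∈ F_11 with f(x, y) ≡ 0 and those with g(x, y) ≡ 0 (mod 11); the common zeros in that column are the intersection.
  x = 0: f ≡ 0 at y ∈ ∅; g ≡ 0 at y ∈ {4}; common: ∅.
  x = 1: f ≡ 0 at y ∈ ∅; g ≡ 0 at y ∈ {7}; common: ∅.
  x = 2: f ≡ 0 at y ∈ ∅; g ≡ 0 at y ∈ {10}; common: ∅.
  x = 3: f ≡ 0 at y ∈ ∅; g ≡ 0 at y ∈ {2}; common: ∅.
  x = 4: f ≡ 0 at y ∈ ∅; g ≡ 0 at y ∈ {5}; common: ∅.
  x = 5: f ≡ 0 at y ∈ ∅; g ≡ 0 at y ∈ {8}; common: ∅.
  x = 6: f ≡ 0 at y ∈ {10}; g ≡ 0 at y ∈ {0}; common: ∅.
  x = 7: f ≡ 0 at y ∈ ∅; g ≡ 0 at y ∈ {3}; common: ∅.
  x = 8: f ≡ 0 at y ∈ ∅; g ≡ 0 at y ∈ {6}; common: ∅.
  x = 9: f ≡ 0 at y ∈ ∅; g ≡ 0 at y ∈ {9}; common: ∅.
  x = 10: f ≡ 0 at y ∈ ∅; g ≡ 0 at y ∈ {1}; common: ∅.
Collecting: common zeros = ∅, so the count is 0.
Comparison with the Bézout bound: 0 ≤ 2 = deg(f)·deg(g), as expected for curves with no common component (the affine F_11-count falls short of the bound because intersections may lie at infinity, over extension fields, or carry multiplicity).


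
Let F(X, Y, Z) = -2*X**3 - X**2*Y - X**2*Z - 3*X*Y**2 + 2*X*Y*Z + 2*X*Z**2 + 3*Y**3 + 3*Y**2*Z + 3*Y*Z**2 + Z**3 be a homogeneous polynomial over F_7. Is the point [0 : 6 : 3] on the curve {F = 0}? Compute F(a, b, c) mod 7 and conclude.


F(0,6,3) ≡ 6 (mod 7); P is NOT on the curve.

Evaluate F(0, 6, 3) term-by-term (mod 7).
  -2*X**3 ↦ -2·0·1·1 = 0
  -X**2*Y ↦ -1·0·6·1 = 0
  -X**2*Z ↦ -1·0·1·3 = 0
  -3*X*Y**2 ↦ -3·0·36·1 = 0
  2*X*Y*Z ↦ 2·0·6·3 = 0
  2*X*Z**2 ↦ 2·0·1·9 = 0
  3*Y**3 ↦ 3·1·216·1 = 648
  3*Y**2*Z ↦ 3·1·36·3 = 324
  3*Y*Z**2 ↦ 3·1·6·9 = 162
  Z**3 ↦ 1·1·1·27 = 27
Sum: F(0, 6, 3) = (0) + (0) + (0) + (0) + (0) + (0) + (648) + (324) + (162) + (27) = 1161.
Reducing mod 7: 1161 ≡ 6 (mod 7).
Since F(a, b, c) ≡ 6 ≠ 0 (mod 7), P does NOT lie on the curve.


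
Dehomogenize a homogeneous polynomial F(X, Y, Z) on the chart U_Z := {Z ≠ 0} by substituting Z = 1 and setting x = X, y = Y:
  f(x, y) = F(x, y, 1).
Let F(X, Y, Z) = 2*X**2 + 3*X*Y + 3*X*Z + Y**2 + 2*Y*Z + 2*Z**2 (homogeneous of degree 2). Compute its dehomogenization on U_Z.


f(x, y) = 2*x**2 + 3*x*y + 3*x + y**2 + 2*y + 2

On U_Z we set Z = 1. Each monomial c·X^i·Y^j·Z^k in F becomes c·x^i·y^j·1^k = c·x^i·y^j.
Substituting Z = 1: F(X, Y, 1) = 2*x**2 + 3*x*y + 3*x + y**2 + 2*y + 2.
Note: deg(f) ≤ deg(F) = 2; strict inequality happens when F is divisible by Z (lost terms).


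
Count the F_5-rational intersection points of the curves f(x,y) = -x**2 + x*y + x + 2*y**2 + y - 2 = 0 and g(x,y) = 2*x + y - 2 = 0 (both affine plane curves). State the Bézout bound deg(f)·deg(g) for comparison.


Common zeros: ∅; count = 0; Bézout bound = 2.

deg(f) = 2, deg(g) = 1, so Bézout bound = 2.
Scan x ∈ F_5. For each x, list the y ∈ F_5 with f(x, y) ≡ 0 and those with g(x, y) ≡ 0 (mod 5); the common zeros in that column are the intersection.
  x = 0: f ≡ 0 at y ∈ ∅; g ≡ 0 at y ∈ {2}; common: ∅.
  x = 1: f ≡ 0 at y ∈ {2}; g ≡ 0 at y ∈ {0}; common: ∅.
  x = 2: f ≡ 0 at y ∈ {2, 4}; g ≡ 0 at y ∈ {3}; common: ∅.
  x = 3: f ≡ 0 at y ∈ {4}; g ≡ 0 at y ∈ {1}; common: ∅.
  x = 4: f ≡ 0 at y ∈ ∅; g ≡ 0 at y ∈ {4}; common: ∅.
Collecting: common zeros = ∅, so the count is 0.
Comparison with the Bézout bound: 0 ≤ 2 = deg(f)·deg(g), as expected for curves with no common component (the affine F_5-count falls short of the bound because intersections may lie at infinity, over extension fields, or carry multiplicity).


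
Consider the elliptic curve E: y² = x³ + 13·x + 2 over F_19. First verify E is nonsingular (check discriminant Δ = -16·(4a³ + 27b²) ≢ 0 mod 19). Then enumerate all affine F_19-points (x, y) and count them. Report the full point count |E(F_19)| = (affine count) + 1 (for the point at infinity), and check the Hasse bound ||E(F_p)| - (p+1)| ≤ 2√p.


Affine points = {(1, 4), (1, 15), (2, 6), (2, 13), (3, 7), (3, 12), (4, 2), (4, 17), (6, 7), (6, 12), (10, 7), (10, 12), (12, 9), (12, 10), (15, 0), (17, 5), (17, 14), (18, 8), (18, 11)}; affine count = 19; |E(F_19)| = 20.

Discriminant check: Δ ∝ 4a³ + 27b² = 4·13³ + 27·2² = 4·2197 + 27·4 ≡ 4 (mod 19). Nonzero ⇒ E is nonsingular.
For each x ∈ F_19, compute rhs = x³ + 13·x + 2 mod 19, then count y ∈ F_19 with y² ≡ rhs.
  x = 0: rhs = 2, matching y values: none (0 points).
  x = 1: rhs = 16, matching y values: 4, 15 (2 points).
  x = 2: rhs = 17, matching y values: 6, 13 (2 points).
  x = 3: rhs = 11, matching y values: 7, 12 (2 points).
  x = 4: rhs = 4, matching y values: 2, 17 (2 points).
  x = 5: rhs = 2, matching y values: none (0 points).
  x = 6: rhs = 11, matching y values: 7, 12 (2 points).
  x = 7: rhs = 18, matching y values: none (0 points).
  x = 8: rhs = 10, matching y values: none (0 points).
  x = 9: rhs = 12, matching y values: none (0 points).
  x = 10: rhs = 11, matching y values: 7, 12 (2 points).
  x = 11: rhs = 13, matching y values: none (0 points).
  x = 12: rhs = 5, matching y values: 9, 10 (2 points).
  x = 13: rhs = 12, matching y values: none (0 points).
  x = 14: rhs = 2, matching y values: none (0 points).
  x = 15: rhs = 0, matching y values: 0 (1 points).
  x = 16: rhs = 12, matching y values: none (0 points).
  x = 17: rhs = 6, matching y values: 5, 14 (2 points).
  x = 18: rhs = 7, matching y values: 8, 11 (2 points).
Total affine count: 19.
Full point count |E(F_19)| = 19 + 1 = 20.
Hasse bound: |20 − (19+1)| = |0| = 0 ≤ 2√19 ≈ 8.7178 ✓.


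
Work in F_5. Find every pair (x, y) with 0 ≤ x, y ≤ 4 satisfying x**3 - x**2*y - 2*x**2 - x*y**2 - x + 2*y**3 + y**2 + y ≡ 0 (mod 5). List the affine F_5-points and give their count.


Affine F_5-points: {(0, 0), (1, 1), (3, 4), (4, 3)}; count = 4.

For each of the 25 pairs (x, y) ∈ F_5², evaluate f(x, y) mod 5. Record the zeros.
  x = 0: [0↦0, 1↦4, 2↦2, 3↦1, 4↦3]  zeros at y ∈ {0}
  x = 1: [0↦3, 1↦0, 2↦4, 3↦2, 4↦1]  zeros at y ∈ {1}
  x = 2: [0↦3, 1↦1, 2↦4, 3↦4, 4↦3]  zeros at y ∈ ∅
  x = 3: [0↦1, 1↦3, 2↦3, 3↦3, 4↦0]  zeros at y ∈ {4}
  x = 4: [0↦3, 1↦2, 2↦2, 3↦0, 4↦3]  zeros at y ∈ {3}
Collecting zeros: affine points = {(0, 0), (1, 1), (3, 4), (4, 3)}.
Total count |C(F_5)_aff| = 4.


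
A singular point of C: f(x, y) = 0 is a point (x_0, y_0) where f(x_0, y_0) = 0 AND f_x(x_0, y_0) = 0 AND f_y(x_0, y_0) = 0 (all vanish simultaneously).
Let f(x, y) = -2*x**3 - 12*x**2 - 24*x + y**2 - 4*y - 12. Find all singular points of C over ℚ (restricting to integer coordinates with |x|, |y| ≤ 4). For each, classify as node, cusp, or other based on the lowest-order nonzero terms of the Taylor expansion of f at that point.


Singular points: {(-2, 2)}; classification: cusp.

Compute partial derivatives:
  f_x = -6*x**2 - 24*x - 24.
  f_y = 2*y - 4.
Scan x_0 ∈ {−4, ..., 4}. For each x_0, f_y(x_0, y) is a polynomial in y; find its integer roots y ∈ {−4, ..., 4}, then test f_x and f at those candidates.
  x = -4: f_y(-4, y) = 2*y - 4; vanishes at y ∈ {2}. (-4, 2): f_x = -24 ≠ 0.
  x = -3: f_y(-3, y) = 2*y - 4; vanishes at y ∈ {2}. (-3, 2): f_x = -6 ≠ 0.
  x = -2: f_y(-2, y) = 2*y - 4; vanishes at y ∈ {2}. (-2, 2): f_x = 0, f = 0 — SINGULAR.
  x = -1: f_y(-1, y) = 2*y - 4; vanishes at y ∈ {2}. (-1, 2): f_x = -6 ≠ 0.
  x = 0: f_y(0, y) = 2*y - 4; vanishes at y ∈ {2}. (0, 2): f_x = -24 ≠ 0.
  x = 1: f_y(1, y) = 2*y - 4; vanishes at y ∈ {2}. (1, 2): f_x = -54 ≠ 0.
  x = 2: f_y(2, y) = 2*y - 4; vanishes at y ∈ {2}. (2, 2): f_x = -96 ≠ 0.
  x = 3: f_y(3, y) = 2*y - 4; vanishes at y ∈ {2}. (3, 2): f_x = -150 ≠ 0.
  x = 4: f_y(4, y) = 2*y - 4; vanishes at y ∈ {2}. (4, 2): f_x = -216 ≠ 0.
Only singular point on the grid: (-2, 2).
Classify: substitute x = -2 + u, y = 2 + v and expand: f = -2*u**3 + v**2.
No constant or linear terms (consistent with a singular point). Quadratic part: v**2. Cubic part: -2*u**3.
The quadratic part v**2 is a perfect square, so there is a single (double) tangent line v = 0, i.e. y = 2. Restricting the cubic part to that line (v = 0) leaves -2*u**3 ≠ 0, so f is not divisible by v and the branch is v² ≈ 2*u**3 to lowest order — this is a cusp.
Classification: cusp.


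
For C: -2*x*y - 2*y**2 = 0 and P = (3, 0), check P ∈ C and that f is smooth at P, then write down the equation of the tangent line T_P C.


Tangent line at P: -6*y = 0.

Step 1: f(3, 0) = 0, so P lies on C.
Step 2: partial derivatives
  f_x(x, y) = -2*y, f_y(x, y) = -2*x - 4*y.
  f_x(P) = 0, f_y(P) = -6 (gradient nonzero, so P is smooth).
Step 3: tangent line at P: 0·(x − 3) + -6·(y − 0) = 0.
Expanding: -6*y = 0.


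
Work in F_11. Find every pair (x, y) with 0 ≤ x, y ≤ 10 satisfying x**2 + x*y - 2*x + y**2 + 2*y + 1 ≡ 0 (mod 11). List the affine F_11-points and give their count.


Affine F_11-points: {(0, 10), (1, 0), (1, 8), (2, 3), (2, 4), (3, 7), (3, 10), (4, 8), (7, 4), (7, 9), (8, 3), (8, 9)}; count = 12.

For each of the 121 pairs (x, y) ∈ F_11², evaluate f(x, y) mod 11. Record the zeros.
  x = 0: [0↦1, 1↦4, 2↦9, 3↦5, 4↦3, 5↦3, 6↦5, 7↦9, 8↦4, 9↦1, 10↦0]  zeros at y ∈ {10}
  x = 1: [0↦0, 1↦4, 2↦10, 3↦7, 4↦6, 5↦7, 6↦10, 7↦4, 8↦0, 9↦9, 10↦9]  zeros at y ∈ {0, 8}
  x = 2: [0↦1, 1↦6, 2↦2, 3↦0, 4↦0, 5↦2, 6↦6, 7↦1, 8↦9, 9↦8, 10↦9]  zeros at y ∈ {3, 4}
  x = 3: [0↦4, 1↦10, 2↦7, 3↦6, 4↦7, 5↦10, 6↦4, 7↦0, 8↦9, 9↦9, 10↦0]  zeros at y ∈ {7, 10}
  x = 4: [0↦9, 1↦5, 2↦3, 3↦3, 4↦5, 5↦9, 6↦4, 7↦1, 8↦0, 9↦1, 10↦4]  zeros at y ∈ {8}
  x = 5: [0↦5, 1↦2, 2↦1, 3↦2, 4↦5, 5↦10, 6↦6, 7↦4, 8↦4, 9↦6, 10↦10]  zeros at y ∈ ∅
  x = 6: [0↦3, 1↦1, 2↦1, 3↦3, 4↦7, 5↦2, 6↦10, 7↦9, 8↦10, 9↦2, 10↦7]  zeros at y ∈ ∅
  x = 7: [0↦3, 1↦2, 2↦3, 3↦6, 4↦0, 5↦7, 6↦5, 7↦5, 8↦7, 9↦0, 10↦6]  zeros at y ∈ {4, 9}
  x = 8: [0↦5, 1↦5, 2↦7, 3↦0, 4↦6, 5↦3, 6↦2, 7↦3, 8↦6, 9↦0, 10↦7]  zeros at y ∈ {3, 9}
  x = 9: [0↦9, 1↦10, 2↦2, 3↦7, 4↦3, 5↦1, 6↦1, 7↦3, 8↦7, 9↦2, 10↦10]  zeros at y ∈ ∅
  x = 10: [0↦4, 1↦6, 2↦10, 3↦5, 4↦2, 5↦1, 6↦2, 7↦5, 8↦10, 9↦6, 10↦4]  zeros at y ∈ ∅
Collecting zeros: affine points = {(0, 10), (1, 0), (1, 8), (2, 3), (2, 4), (3, 7), (3, 10), (4, 8), (7, 4), (7, 9), (8, 3), (8, 9)}.
Total count |C(F_11)_aff| = 12.


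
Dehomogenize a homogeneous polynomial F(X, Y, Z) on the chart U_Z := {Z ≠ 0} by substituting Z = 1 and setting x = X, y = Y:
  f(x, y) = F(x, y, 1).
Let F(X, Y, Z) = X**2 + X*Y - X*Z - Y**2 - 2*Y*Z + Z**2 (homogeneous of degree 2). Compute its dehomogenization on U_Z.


f(x, y) = x**2 + x*y - x - y**2 - 2*y + 1

On U_Z we set Z = 1. Each monomial c·X^i·Y^j·Z^k in F becomes c·x^i·y^j·1^k = c·x^i·y^j.
Substituting Z = 1: F(X, Y, 1) = x**2 + x*y - x - y**2 - 2*y + 1.
Note: deg(f) ≤ deg(F) = 2; strict inequality happens when F is divisible by Z (lost terms).


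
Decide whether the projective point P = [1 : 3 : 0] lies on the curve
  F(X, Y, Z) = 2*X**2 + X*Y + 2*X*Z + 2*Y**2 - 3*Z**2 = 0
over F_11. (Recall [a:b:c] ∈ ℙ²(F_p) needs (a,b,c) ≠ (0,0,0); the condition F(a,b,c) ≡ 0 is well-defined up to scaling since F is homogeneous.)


F(1,3,0) ≡ 1 (mod 11); P is NOT on the curve.

Evaluate F(1, 3, 0) term-by-term (mod 11).
  2*X**2 ↦ 2·1·1·1 = 2
  X*Y ↦ 1·1·3·1 = 3
  2*X*Z ↦ 2·1·1·0 = 0
  2*Y**2 ↦ 2·1·9·1 = 18
  -3*Z**2 ↦ -3·1·1·0 = 0
Sum: F(1, 3, 0) = (2) + (3) + (0) + (18) + (0) = 23.
Reducing mod 11: 23 ≡ 1 (mod 11).
Since F(a, b, c) ≡ 1 ≠ 0 (mod 11), P does NOT lie on the curve.


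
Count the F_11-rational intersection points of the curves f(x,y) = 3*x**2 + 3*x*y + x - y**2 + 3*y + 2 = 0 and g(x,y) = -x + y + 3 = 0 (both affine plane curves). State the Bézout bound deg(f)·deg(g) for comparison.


Common zeros: ∅; count = 0; Bézout bound = 2.

deg(f) = 2, deg(g) = 1, so Bézout bound = 2.
Scan x ∈ F_11. For each x, list the y ∈ F_11 with f(x, y) ≡ 0 and those with g(x, y) ≡ 0 (mod 11); the common zeros in that column are the intersection.
  x = 0: f ≡ 0 at y ∈ ∅; g ≡ 0 at y ∈ {8}; common: ∅.
  x = 1: f ≡ 0 at y ∈ {1, 5}; g ≡ 0 at y ∈ {9}; common: ∅.
  x = 2: f ≡ 0 at y ∈ ∅; g ≡ 0 at y ∈ {10}; common: ∅.
  x = 3: f ≡ 0 at y ∈ ∅; g ≡ 0 at y ∈ {0}; common: ∅.
  x = 4: f ≡ 0 at y ∈ {7, 8}; g ≡ 0 at y ∈ {1}; common: ∅.
  x = 5: f ≡ 0 at y ∈ {1, 6}; g ≡ 0 at y ∈ {2}; common: ∅.
  x = 6: f ≡ 0 at y ∈ {2, 8}; g ≡ 0 at y ∈ {3}; common: ∅.
  x = 7: f ≡ 0 at y ∈ {6, 7}; g ≡ 0 at y ∈ {4}; common: ∅.
  x = 8: f ≡ 0 at y ∈ ∅; g ≡ 0 at y ∈ {5}; common: ∅.
  x = 9: f ≡ 0 at y ∈ ∅; g ≡ 0 at y ∈ {6}; common: ∅.
  x = 10: f ≡ 0 at y ∈ {2, 9}; g ≡ 0 at y ∈ {7}; common: ∅.
Collecting: common zeros = ∅, so the count is 0.
Comparison with the Bézout bound: 0 ≤ 2 = deg(f)·deg(g), as expected for curves with no common component (the affine F_11-count falls short of the bound because intersections may lie at infinity, over extension fields, or carry multiplicity).


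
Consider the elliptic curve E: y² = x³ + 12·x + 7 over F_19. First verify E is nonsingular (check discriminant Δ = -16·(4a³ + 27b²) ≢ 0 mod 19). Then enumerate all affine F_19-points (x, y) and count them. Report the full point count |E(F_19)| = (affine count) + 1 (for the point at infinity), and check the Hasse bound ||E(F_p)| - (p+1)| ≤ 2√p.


Affine points = {(0, 8), (0, 11), (1, 1), (1, 18), (2, 1), (2, 18), (4, 9), (4, 10), (7, 4), (7, 15), (8, 8), (8, 11), (10, 5), (10, 14), (11, 8), (11, 11), (12, 6), (12, 13), (13, 2), (13, 17), (15, 3), (15, 16), (16, 1), (16, 18)}; affine count = 24; |E(F_19)| = 25.

Discriminant check: Δ ∝ 4a³ + 27b² = 4·12³ + 27·7² = 4·1728 + 27·49 ≡ 8 (mod 19). Nonzero ⇒ E is nonsingular.
For each x ∈ F_19, compute rhs = x³ + 12·x + 7 mod 19, then count y ∈ F_19 with y² ≡ rhs.
  x = 0: rhs = 7, matching y values: 8, 11 (2 points).
  x = 1: rhs = 1, matching y values: 1, 18 (2 points).
  x = 2: rhs = 1, matching y values: 1, 18 (2 points).
  x = 3: rhs = 13, matching y values: none (0 points).
  x = 4: rhs = 5, matching y values: 9, 10 (2 points).
  x = 5: rhs = 2, matching y values: none (0 points).
  x = 6: rhs = 10, matching y values: none (0 points).
  x = 7: rhs = 16, matching y values: 4, 15 (2 points).
  x = 8: rhs = 7, matching y values: 8, 11 (2 points).
  x = 9: rhs = 8, matching y values: none (0 points).
  x = 10: rhs = 6, matching y values: 5, 14 (2 points).
  x = 11: rhs = 7, matching y values: 8, 11 (2 points).
  x = 12: rhs = 17, matching y values: 6, 13 (2 points).
  x = 13: rhs = 4, matching y values: 2, 17 (2 points).
  x = 14: rhs = 12, matching y values: none (0 points).
  x = 15: rhs = 9, matching y values: 3, 16 (2 points).
  x = 16: rhs = 1, matching y values: 1, 18 (2 points).
  x = 17: rhs = 13, matching y values: none (0 points).
  x = 18: rhs = 13, matching y values: none (0 points).
Total affine count: 24.
Full point count |E(F_19)| = 24 + 1 = 25.
Hasse bound: |25 − (19+1)| = |5| = 5 ≤ 2√19 ≈ 8.7178 ✓.


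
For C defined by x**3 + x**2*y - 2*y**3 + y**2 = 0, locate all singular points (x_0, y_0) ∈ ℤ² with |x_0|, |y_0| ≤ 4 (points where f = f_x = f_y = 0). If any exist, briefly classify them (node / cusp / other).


Singular points: {(0, 0)}; classification: cusp.

Compute partial derivatives:
  f_x = 3*x**2 + 2*x*y.
  f_y = x**2 - 6*y**2 + 2*y.
Scan x_0 ∈ {−4, ..., 4}. For each x_0, f_y(x_0, y) is a polynomial in y; find its integer roots y ∈ {−4, ..., 4}, then test f_x and f at those candidates.
  x = -4: f_y(-4, y) = -6*y**2 + 2*y + 16; no integer root y with |y| ≤ 4.
  x = -3: f_y(-3, y) = -6*y**2 + 2*y + 9; no integer root y with |y| ≤ 4.
  x = -2: f_y(-2, y) = -6*y**2 + 2*y + 4; vanishes at y ∈ {1}. (-2, 1): f_x = 8 ≠ 0.
  x = -1: f_y(-1, y) = -6*y**2 + 2*y + 1; no integer root y with |y| ≤ 4.
  x = 0: f_y(0, y) = -6*y**2 + 2*y; vanishes at y ∈ {0}. (0, 0): f_x = 0, f = 0 — SINGULAR.
  x = 1: f_y(1, y) = -6*y**2 + 2*y + 1; no integer root y with |y| ≤ 4.
  x = 2: f_y(2, y) = -6*y**2 + 2*y + 4; vanishes at y ∈ {1}. (2, 1): f_x = 16 ≠ 0.
  x = 3: f_y(3, y) = -6*y**2 + 2*y + 9; no integer root y with |y| ≤ 4.
  x = 4: f_y(4, y) = -6*y**2 + 2*y + 16; no integer root y with |y| ≤ 4.
Only singular point on the grid: (0, 0).
Classify: substitute x = 0 + u, y = 0 + v and expand: f = u**3 + u**2*v - 2*v**3 + v**2.
No constant or linear terms (consistent with a singular point). Quadratic part: v**2. Cubic part: u**3 + u**2*v - 2*v**3.
The quadratic part v**2 is a perfect square, so there is a single (double) tangent line v = 0, i.e. y = 0. Restricting the cubic part to that line (v = 0) leaves u**3 ≠ 0, so f is not divisible by v and the branch is v² ≈ -u**3 to lowest order — this is a cusp.
Classification: cusp.


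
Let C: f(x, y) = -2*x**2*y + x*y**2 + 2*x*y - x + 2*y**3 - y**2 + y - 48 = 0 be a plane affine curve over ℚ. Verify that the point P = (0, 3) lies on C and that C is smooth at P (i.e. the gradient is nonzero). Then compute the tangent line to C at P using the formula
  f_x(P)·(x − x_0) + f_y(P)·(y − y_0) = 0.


Tangent line at P: 14*x + 49*y - 147 = 0.

Step 1: f(0, 3) = 0, so P lies on C.
Step 2: partial derivatives
  f_x(x, y) = -4*x*y + y**2 + 2*y - 1, f_y(x, y) = -2*x**2 + 2*x*y + 2*x + 6*y**2 - 2*y + 1.
  f_x(P) = 14, f_y(P) = 49 (gradient nonzero, so P is smooth).
Step 3: tangent line at P: 14·(x − 0) + 49·(y − 3) = 0.
Expanding: 14*x + 49*y - 147 = 0.


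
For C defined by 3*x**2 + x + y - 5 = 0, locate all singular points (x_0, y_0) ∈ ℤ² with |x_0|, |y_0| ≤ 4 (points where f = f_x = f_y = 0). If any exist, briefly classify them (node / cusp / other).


No singular points in the scanned grid; C is smooth there.

Compute partial derivatives:
  f_x = 6*x + 1.
  f_y = 1.
f_y = 1 is a nonzero constant, so f_y never vanishes: no point (x, y) can satisfy f = f_x = f_y = 0. In particular no (x, y) ∈ {−4, ..., 4}² is singular; the curve is smooth.


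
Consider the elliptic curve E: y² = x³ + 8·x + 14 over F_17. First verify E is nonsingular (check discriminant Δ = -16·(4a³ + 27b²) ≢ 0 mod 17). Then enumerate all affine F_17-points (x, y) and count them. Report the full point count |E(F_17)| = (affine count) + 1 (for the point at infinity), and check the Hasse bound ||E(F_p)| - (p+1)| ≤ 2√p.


Affine points = {(2, 2), (2, 15), (4, 5), (4, 12), (5, 3), (5, 14), (9, 4), (9, 13), (12, 6), (12, 11)}; affine count = 10; |E(F_17)| = 11.

Discriminant check: Δ ∝ 4a³ + 27b² = 4·8³ + 27·14² = 4·512 + 27·196 ≡ 13 (mod 17). Nonzero ⇒ E is nonsingular.
For each x ∈ F_17, compute rhs = x³ + 8·x + 14 mod 17, then count y ∈ F_17 with y² ≡ rhs.
  x = 0: rhs = 14, matching y values: none (0 points).
  x = 1: rhs = 6, matching y values: none (0 points).
  x = 2: rhs = 4, matching y values: 2, 15 (2 points).
  x = 3: rhs = 14, matching y values: none (0 points).
  x = 4: rhs = 8, matching y values: 5, 12 (2 points).
  x = 5: rhs = 9, matching y values: 3, 14 (2 points).
  x = 6: rhs = 6, matching y values: none (0 points).
  x = 7: rhs = 5, matching y values: none (0 points).
  x = 8: rhs = 12, matching y values: none (0 points).
  x = 9: rhs = 16, matching y values: 4, 13 (2 points).
  x = 10: rhs = 6, matching y values: none (0 points).
  x = 11: rhs = 5, matching y values: none (0 points).
  x = 12: rhs = 2, matching y values: 6, 11 (2 points).
  x = 13: rhs = 3, matching y values: none (0 points).
  x = 14: rhs = 14, matching y values: none (0 points).
  x = 15: rhs = 7, matching y values: none (0 points).
  x = 16: rhs = 5, matching y values: none (0 points).
Total affine count: 10.
Full point count |E(F_17)| = 10 + 1 = 11.
Hasse bound: |11 − (17+1)| = |-7| = 7 ≤ 2√17 ≈ 8.2462 ✓.


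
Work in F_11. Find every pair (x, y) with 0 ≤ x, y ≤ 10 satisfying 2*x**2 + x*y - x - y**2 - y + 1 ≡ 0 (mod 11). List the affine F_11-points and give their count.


Affine F_11-points: {(0, 3), (0, 7), (4, 6), (4, 8), (8, 0), (8, 7), (9, 0), (9, 8), (10, 3), (10, 6)}; count = 10.

For each of the 121 pairs (x, y) ∈ F_11², evaluate f(x, y) mod 11. Record the zeros.
  x = 0: [0↦1, 1↦10, 2↦6, 3↦0, 4↦3, 5↦4, 6↦3, 7↦0, 8↦6, 9↦10, 10↦1]  zeros at y ∈ {3, 7}
  x = 1: [0↦2, 1↦1, 2↦9, 3↦4, 4↦8, 5↦10, 6↦10, 7↦8, 8↦4, 9↦9, 10↦1]  zeros at y ∈ ∅
  x = 2: [0↦7, 1↦7, 2↦5, 3↦1, 4↦6, 5↦9, 6↦10, 7↦9, 8↦6, 9↦1, 10↦5]  zeros at y ∈ ∅
  x = 3: [0↦5, 1↦6, 2↦5, 3↦2, 4↦8, 5↦1, 6↦3, 7↦3, 8↦1, 9↦8, 10↦2]  zeros at y ∈ ∅
  x = 4: [0↦7, 1↦9, 2↦9, 3↦7, 4↦3, 5↦8, 6↦0, 7↦1, 8↦0, 9↦8, 10↦3]  zeros at y ∈ {6, 8}
  x = 5: [0↦2, 1↦5, 2↦6, 3↦5, 4↦2, 5↦8, 6↦1, 7↦3, 8↦3, 9↦1, 10↦8]  zeros at y ∈ ∅
  x = 6: [0↦1, 1↦5, 2↦7, 3↦7, 4↦5, 5↦1, 6↦6, 7↦9, 8↦10, 9↦9, 10↦6]  zeros at y ∈ ∅
  x = 7: [0↦4, 1↦9, 2↦1, 3↦2, 4↦1, 5↦9, 6↦4, 7↦8, 8↦10, 9↦10, 10↦8]  zeros at y ∈ ∅
  x = 8: [0↦0, 1↦6, 2↦10, 3↦1, 4↦1, 5↦10, 6↦6, 7↦0, 8↦3, 9↦4, 10↦3]  zeros at y ∈ {0, 7}
  x = 9: [0↦0, 1↦7, 2↦1, 3↦4, 4↦5, 5↦4, 6↦1, 7↦7, 8↦0, 9↦2, 10↦2]  zeros at y ∈ {0, 8}
  x = 10: [0↦4, 1↦1, 2↦7, 3↦0, 4↦2, 5↦2, 6↦0, 7↦7, 8↦1, 9↦4, 10↦5]  zeros at y ∈ {3, 6}
Collecting zeros: affine points = {(0, 3), (0, 7), (4, 6), (4, 8), (8, 0), (8, 7), (9, 0), (9, 8), (10, 3), (10, 6)}.
Total count |C(F_11)_aff| = 10.


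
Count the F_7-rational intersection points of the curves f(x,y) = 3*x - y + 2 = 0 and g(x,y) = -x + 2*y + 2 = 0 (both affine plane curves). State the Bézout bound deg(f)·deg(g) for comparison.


Common zeros: {(3, 4)}; count = 1; Bézout bound = 1.

deg(f) = 1, deg(g) = 1, so Bézout bound = 1.
Scan x ∈ F_7. For each x, list the y ∈ F_7 with f(x, y) ≡ 0 and those with g(x, y) ≡ 0 (mod 7); the common zeros in that column are the intersection.
  x = 0: f ≡ 0 at y ∈ {2}; g ≡ 0 at y ∈ {6}; common: ∅.
  x = 1: f ≡ 0 at y ∈ {5}; g ≡ 0 at y ∈ {3}; common: ∅.
  x = 2: f ≡ 0 at y ∈ {1}; g ≡ 0 at y ∈ {0}; common: ∅.
  x = 3: f ≡ 0 at y ∈ {4}; g ≡ 0 at y ∈ {4}; common: {4}.
  x = 4: f ≡ 0 at y ∈ {0}; g ≡ 0 at y ∈ {1}; common: ∅.
  x = 5: f ≡ 0 at y ∈ {3}; g ≡ 0 at y ∈ {5}; common: ∅.
  x = 6: f ≡ 0 at y ∈ {6}; g ≡ 0 at y ∈ {2}; common: ∅.
Collecting: common zeros = {(3, 4)}, so the count is 1.
Comparison with the Bézout bound: 1 ≤ 1 = deg(f)·deg(g), as expected for curves with no common component (the bound is attained).


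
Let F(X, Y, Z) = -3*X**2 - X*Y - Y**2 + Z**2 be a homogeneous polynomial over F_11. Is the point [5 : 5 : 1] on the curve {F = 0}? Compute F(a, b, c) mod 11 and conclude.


F(5,5,1) ≡ 8 (mod 11); P is NOT on the curve.

Evaluate F(5, 5, 1) term-by-term (mod 11).
  -3*X**2 ↦ -3·25·1·1 = -75
  -X*Y ↦ -1·5·5·1 = -25
  -Y**2 ↦ -1·1·25·1 = -25
  Z**2 ↦ 1·1·1·1 = 1
Sum: F(5, 5, 1) = (-75) + (-25) + (-25) + (1) = -124.
Reducing mod 11: -124 ≡ 8 (mod 11).
Since F(a, b, c) ≡ 8 ≠ 0 (mod 11), P does NOT lie on the curve.


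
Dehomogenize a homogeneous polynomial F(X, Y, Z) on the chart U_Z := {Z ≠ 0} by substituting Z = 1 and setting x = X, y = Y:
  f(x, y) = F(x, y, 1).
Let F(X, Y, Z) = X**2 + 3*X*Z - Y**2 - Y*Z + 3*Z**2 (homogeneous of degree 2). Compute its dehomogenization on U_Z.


f(x, y) = x**2 + 3*x - y**2 - y + 3

On U_Z we set Z = 1. Each monomial c·X^i·Y^j·Z^k in F becomes c·x^i·y^j·1^k = c·x^i·y^j.
Substituting Z = 1: F(X, Y, 1) = x**2 + 3*x - y**2 - y + 3.
Note: deg(f) ≤ deg(F) = 2; strict inequality happens when F is divisible by Z (lost terms).


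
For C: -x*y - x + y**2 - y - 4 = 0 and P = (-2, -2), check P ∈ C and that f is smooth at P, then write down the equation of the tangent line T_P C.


Tangent line at P: x - 3*y - 4 = 0.

Step 1: f(-2, -2) = 0, so P lies on C.
Step 2: partial derivatives
  f_x(x, y) = -y - 1, f_y(x, y) = -x + 2*y - 1.
  f_x(P) = 1, f_y(P) = -3 (gradient nonzero, so P is smooth).
Step 3: tangent line at P: 1·(x − -2) + -3·(y − -2) = 0.
Expanding: x - 3*y - 4 = 0.


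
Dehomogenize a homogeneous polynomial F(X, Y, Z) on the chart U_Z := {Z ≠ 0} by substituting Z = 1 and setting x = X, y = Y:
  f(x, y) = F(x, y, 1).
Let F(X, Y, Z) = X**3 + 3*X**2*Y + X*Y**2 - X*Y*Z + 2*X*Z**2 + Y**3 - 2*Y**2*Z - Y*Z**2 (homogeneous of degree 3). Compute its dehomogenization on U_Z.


f(x, y) = x**3 + 3*x**2*y + x*y**2 - x*y + 2*x + y**3 - 2*y**2 - y

On U_Z we set Z = 1. Each monomial c·X^i·Y^j·Z^k in F becomes c·x^i·y^j·1^k = c·x^i·y^j.
Substituting Z = 1: F(X, Y, 1) = x**3 + 3*x**2*y + x*y**2 - x*y + 2*x + y**3 - 2*y**2 - y.
Note: deg(f) ≤ deg(F) = 3; strict inequality happens when F is divisible by Z (lost terms).


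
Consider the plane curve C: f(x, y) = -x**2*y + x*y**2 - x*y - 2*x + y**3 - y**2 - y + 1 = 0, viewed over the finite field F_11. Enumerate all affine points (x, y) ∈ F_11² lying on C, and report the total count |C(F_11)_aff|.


Affine F_11-points: {(0, 1), (0, 10), (2, 8), (4, 5), (5, 6), (6, 0), (7, 6), (9, 1), (10, 9)}; count = 9.

For each of the 121 pairs (x, y) ∈ F_11², evaluate f(x, y) mod 11. Record the zeros.
  x = 0: [0↦1, 1↦0, 2↦3, 3↦5, 4↦1, 5↦8, 6↦10, 7↦2, 8↦1, 9↦2, 10↦0]  zeros at y ∈ {1, 10}
  x = 1: [0↦10, 1↦8, 2↦1, 3↦6, 4↦7, 5↦10, 6↦10, 7↦2, 8↦3, 9↦8, 10↦1]  zeros at y ∈ ∅
  x = 2: [0↦8, 1↦3, 2↦6, 3↦1, 4↦5, 5↦2, 6↦9, 7↦10, 8↦0, 9↦7, 10↦4]  zeros at y ∈ {8}
  x = 3: [0↦6, 1↦7, 2↦7, 3↦1, 4↦6, 5↦6, 6↦7, 7↦4, 8↦3, 9↦10, 10↦9]  zeros at y ∈ ∅
  x = 4: [0↦4, 1↦9, 2↦4, 3↦6, 4↦10, 5↦0, 6↦4, 7↦6, 8↦1, 9↦6, 10↦5]  zeros at y ∈ {5}
  x = 5: [0↦2, 1↦9, 2↦8, 3↦5, 4↦6, 5↦6, 6↦0, 7↦5, 8↦5, 9↦6, 10↦3]  zeros at y ∈ {6}
  x = 6: [0↦0, 1↦7, 2↦8, 3↦9, 4↦5, 5↦2, 6↦6, 7↦1, 8↦4, 9↦10, 10↦3]  zeros at y ∈ {0}
  x = 7: [0↦9, 1↦3, 2↦4, 3↦7, 4↦7, 5↦10, 6↦0, 7↦5, 8↦9, 9↦7, 10↦5]  zeros at y ∈ {6}
  x = 8: [0↦7, 1↦8, 2↦7, 3↦10, 4↦1, 5↦8, 6↦4, 7↦6, 8↦9, 9↦8, 10↦9]  zeros at y ∈ ∅
  x = 9: [0↦5, 1↦0, 2↦6, 3↦7, 4↦9, 5↦7, 6↦7, 7↦4, 8↦4, 9↦2, 10↦4]  zeros at y ∈ {1}
  x = 10: [0↦3, 1↦1, 2↦1, 3↦9, 4↦9, 5↦7, 6↦9, 7↦10, 8↦5, 9↦0, 10↦1]  zeros at y ∈ {9}
Collecting zeros: affine points = {(0, 1), (0, 10), (2, 8), (4, 5), (5, 6), (6, 0), (7, 6), (9, 1), (10, 9)}.
Total count |C(F_11)_aff| = 9.


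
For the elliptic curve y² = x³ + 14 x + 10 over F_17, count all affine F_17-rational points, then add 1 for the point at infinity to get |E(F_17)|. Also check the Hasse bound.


Affine points = {(1, 5), (1, 12), (5, 1), (5, 16), (6, 2), (6, 15), (7, 3), (7, 14), (9, 7), (9, 10), (11, 4), (11, 13), (12, 6), (12, 11), (13, 3), (13, 14), (14, 3), (14, 14), (15, 5), (15, 12)}; affine count = 20; |E(F_17)| = 21.

Discriminant check: Δ ∝ 4a³ + 27b² = 4·14³ + 27·10² = 4·2744 + 27·100 ≡ 8 (mod 17). Nonzero ⇒ E is nonsingular.
For each x ∈ F_17, compute rhs = x³ + 14·x + 10 mod 17, then count y ∈ F_17 with y² ≡ rhs.
  x = 0: rhs = 10, matching y values: none (0 points).
  x = 1: rhs = 8, matching y values: 5, 12 (2 points).
  x = 2: rhs = 12, matching y values: none (0 points).
  x = 3: rhs = 11, matching y values: none (0 points).
  x = 4: rhs = 11, matching y values: none (0 points).
  x = 5: rhs = 1, matching y values: 1, 16 (2 points).
  x = 6: rhs = 4, matching y values: 2, 15 (2 points).
  x = 7: rhs = 9, matching y values: 3, 14 (2 points).
  x = 8: rhs = 5, matching y values: none (0 points).
  x = 9: rhs = 15, matching y values: 7, 10 (2 points).
  x = 10: rhs = 11, matching y values: none (0 points).
  x = 11: rhs = 16, matching y values: 4, 13 (2 points).
  x = 12: rhs = 2, matching y values: 6, 11 (2 points).
  x = 13: rhs = 9, matching y values: 3, 14 (2 points).
  x = 14: rhs = 9, matching y values: 3, 14 (2 points).
  x = 15: rhs = 8, matching y values: 5, 12 (2 points).
  x = 16: rhs = 12, matching y values: none (0 points).
Total affine count: 20.
Full point count |E(F_17)| = 20 + 1 = 21.
Hasse bound: |21 − (17+1)| = |3| = 3 ≤ 2√17 ≈ 8.2462 ✓.


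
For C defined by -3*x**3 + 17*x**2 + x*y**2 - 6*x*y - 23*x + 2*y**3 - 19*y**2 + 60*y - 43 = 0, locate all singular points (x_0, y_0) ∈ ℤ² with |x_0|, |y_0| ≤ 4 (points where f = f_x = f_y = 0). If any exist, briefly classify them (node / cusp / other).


Singular points: {(2, 3)}; classification: node.

Compute partial derivatives:
  f_x = -9*x**2 + 34*x + y**2 - 6*y - 23.
  f_y = 2*x*y - 6*x + 6*y**2 - 38*y + 60.
Scan x_0 ∈ {−4, ..., 4}. For each x_0, f_y(x_0, y) is a polynomial in y; find its integer roots y ∈ {−4, ..., 4}, then test f_x and f at those candidates.
  x = -4: f_y(-4, y) = 6*y**2 - 46*y + 84; vanishes at y ∈ {3}. (-4, 3): f_x = -312 ≠ 0.
  x = -3: f_y(-3, y) = 6*y**2 - 44*y + 78; vanishes at y ∈ {3}. (-3, 3): f_x = -215 ≠ 0.
  x = -2: f_y(-2, y) = 6*y**2 - 42*y + 72; vanishes at y ∈ {3, 4}. (-2, 3): f_x = -136 ≠ 0; (-2, 4): f_x = -135 ≠ 0.
  x = -1: f_y(-1, y) = 6*y**2 - 40*y + 66; vanishes at y ∈ {3}. (-1, 3): f_x = -75 ≠ 0.
  x = 0: f_y(0, y) = 6*y**2 - 38*y + 60; vanishes at y ∈ {3}. (0, 3): f_x = -32 ≠ 0.
  x = 1: f_y(1, y) = 6*y**2 - 36*y + 54; vanishes at y ∈ {3}. (1, 3): f_x = -7 ≠ 0.
  x = 2: f_y(2, y) = 6*y**2 - 34*y + 48; vanishes at y ∈ {3}. (2, 3): f_x = 0, f = 0 — SINGULAR.
  x = 3: f_y(3, y) = 6*y**2 - 32*y + 42; vanishes at y ∈ {3}. (3, 3): f_x = -11 ≠ 0.
  x = 4: f_y(4, y) = 6*y**2 - 30*y + 36; vanishes at y ∈ {2, 3}. (4, 2): f_x = -39 ≠ 0; (4, 3): f_x = -40 ≠ 0.
Only singular point on the grid: (2, 3).
Classify: substitute x = 2 + u, y = 3 + v and expand: f = -3*u**3 - u**2 + u*v**2 + 2*v**3 + v**2.
No constant or linear terms (consistent with a singular point). Quadratic part: -u**2 + v**2. Cubic part: -3*u**3 + u*v**2 + 2*v**3.
The quadratic part v**2 - u**2 = (v − u)(v + u) splits into two distinct linear factors, so there are two distinct tangent lines y − 3 = ±(x − 2) — this is a node (ordinary double point).
Classification: node.


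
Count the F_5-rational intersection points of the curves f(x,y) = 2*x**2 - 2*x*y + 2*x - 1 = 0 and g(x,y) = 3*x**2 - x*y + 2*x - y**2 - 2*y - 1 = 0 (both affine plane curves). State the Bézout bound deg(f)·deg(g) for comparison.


Common zeros: ∅; count = 0; Bézout bound = 4.

deg(f) = 2, deg(g) = 2, so Bézout bound = 4.
Scan x ∈ F_5. For each x, list the y ∈ F_5 with f(x, y) ≡ 0 and those with g(x, y) ≡ 0 (mod 5); the common zeros in that column are the intersection.
  x = 0: f ≡ 0 at y ∈ ∅; g ≡ 0 at y ∈ {4}; common: ∅.
  x = 1: f ≡ 0 at y ∈ {4}; g ≡ 0 at y ∈ {1}; common: ∅.
  x = 2: f ≡ 0 at y ∈ {4}; g ≡ 0 at y ∈ {0, 1}; common: ∅.
  x = 3: f ≡ 0 at y ∈ {3}; g ≡ 0 at y ∈ ∅; common: ∅.
  x = 4: f ≡ 0 at y ∈ {3}; g ≡ 0 at y ∈ {0, 4}; common: ∅.
Collecting: common zeros = ∅, so the count is 0.
Comparison with the Bézout bound: 0 ≤ 4 = deg(f)·deg(g), as expected for curves with no common component (the affine F_5-count falls short of the bound because intersections may lie at infinity, over extension fields, or carry multiplicity).


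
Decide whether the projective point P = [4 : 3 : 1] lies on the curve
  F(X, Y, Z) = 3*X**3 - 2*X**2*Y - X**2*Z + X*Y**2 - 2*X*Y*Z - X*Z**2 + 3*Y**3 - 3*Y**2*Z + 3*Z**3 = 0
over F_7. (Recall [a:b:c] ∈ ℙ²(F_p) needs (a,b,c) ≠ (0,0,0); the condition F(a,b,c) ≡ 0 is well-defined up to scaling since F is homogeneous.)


F(4,3,1) ≡ 5 (mod 7); P is NOT on the curve.

Evaluate F(4, 3, 1) term-by-term (mod 7).
  3*X**3 ↦ 3·64·1·1 = 192
  -2*X**2*Y ↦ -2·16·3·1 = -96
  -X**2*Z ↦ -1·16·1·1 = -16
  X*Y**2 ↦ 1·4·9·1 = 36
  -2*X*Y*Z ↦ -2·4·3·1 = -24
  -X*Z**2 ↦ -1·4·1·1 = -4
  3*Y**3 ↦ 3·1·27·1 = 81
  -3*Y**2*Z ↦ -3·1·9·1 = -27
  3*Z**3 ↦ 3·1·1·1 = 3
Sum: F(4, 3, 1) = (192) + (-96) + (-16) + (36) + (-24) + (-4) + (81) + (-27) + (3) = 145.
Reducing mod 7: 145 ≡ 5 (mod 7).
Since F(a, b, c) ≡ 5 ≠ 0 (mod 7), P does NOT lie on the curve.


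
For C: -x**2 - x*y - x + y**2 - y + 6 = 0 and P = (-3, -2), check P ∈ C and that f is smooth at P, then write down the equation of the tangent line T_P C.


Tangent line at P: 7*x - 2*y + 17 = 0.

Step 1: f(-3, -2) = 0, so P lies on C.
Step 2: partial derivatives
  f_x(x, y) = -2*x - y - 1, f_y(x, y) = -x + 2*y - 1.
  f_x(P) = 7, f_y(P) = -2 (gradient nonzero, so P is smooth).
Step 3: tangent line at P: 7·(x − -3) + -2·(y − -2) = 0.
Expanding: 7*x - 2*y + 17 = 0.


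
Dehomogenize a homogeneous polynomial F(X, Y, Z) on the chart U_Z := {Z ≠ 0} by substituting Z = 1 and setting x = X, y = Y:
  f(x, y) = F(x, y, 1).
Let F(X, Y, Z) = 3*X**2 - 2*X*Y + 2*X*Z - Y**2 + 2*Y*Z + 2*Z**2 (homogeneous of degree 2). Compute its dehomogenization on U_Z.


f(x, y) = 3*x**2 - 2*x*y + 2*x - y**2 + 2*y + 2

On U_Z we set Z = 1. Each monomial c·X^i·Y^j·Z^k in F becomes c·x^i·y^j·1^k = c·x^i·y^j.
Substituting Z = 1: F(X, Y, 1) = 3*x**2 - 2*x*y + 2*x - y**2 + 2*y + 2.
Note: deg(f) ≤ deg(F) = 2; strict inequality happens when F is divisible by Z (lost terms).


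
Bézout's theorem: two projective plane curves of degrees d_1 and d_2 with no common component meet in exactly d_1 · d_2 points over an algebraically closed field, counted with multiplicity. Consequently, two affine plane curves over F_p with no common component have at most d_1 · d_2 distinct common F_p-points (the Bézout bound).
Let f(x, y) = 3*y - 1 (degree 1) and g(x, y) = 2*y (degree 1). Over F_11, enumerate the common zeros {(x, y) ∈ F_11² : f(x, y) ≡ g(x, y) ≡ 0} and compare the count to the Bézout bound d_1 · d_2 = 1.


Common zeros: ∅; count = 0; Bézout bound = 1.

deg(f) = 1, deg(g) = 1, so Bézout bound = 1.
Scan x ∈ F_11. For each x, list the y ∈ F_11 with f(x, y) ≡ 0 and those with g(x, y) ≡ 0 (mod 11); the common zeros in that column are the intersection.
  x = 0: f ≡ 0 at y ∈ {4}; g ≡ 0 at y ∈ {0}; common: ∅.
  x = 1: f ≡ 0 at y ∈ {4}; g ≡ 0 at y ∈ {0}; common: ∅.
  x = 2: f ≡ 0 at y ∈ {4}; g ≡ 0 at y ∈ {0}; common: ∅.
  x = 3: f ≡ 0 at y ∈ {4}; g ≡ 0 at y ∈ {0}; common: ∅.
  x = 4: f ≡ 0 at y ∈ {4}; g ≡ 0 at y ∈ {0}; common: ∅.
  x = 5: f ≡ 0 at y ∈ {4}; g ≡ 0 at y ∈ {0}; common: ∅.
  x = 6: f ≡ 0 at y ∈ {4}; g ≡ 0 at y ∈ {0}; common: ∅.
  x = 7: f ≡ 0 at y ∈ {4}; g ≡ 0 at y ∈ {0}; common: ∅.
  x = 8: f ≡ 0 at y ∈ {4}; g ≡ 0 at y ∈ {0}; common: ∅.
  x = 9: f ≡ 0 at y ∈ {4}; g ≡ 0 at y ∈ {0}; common: ∅.
  x = 10: f ≡ 0 at y ∈ {4}; g ≡ 0 at y ∈ {0}; common: ∅.
Collecting: common zeros = ∅, so the count is 0.
Comparison with the Bézout bound: 0 ≤ 1 = deg(f)·deg(g), as expected for curves with no common component (the affine F_11-count falls short of the bound because intersections may lie at infinity, over extension fields, or carry multiplicity).
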